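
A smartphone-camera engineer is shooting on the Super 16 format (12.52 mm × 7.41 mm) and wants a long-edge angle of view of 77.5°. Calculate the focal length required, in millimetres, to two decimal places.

From α = 2·arctan(w/2f) we get f = w / (2·tan(α/2)).
With w = 12.52 mm and α/2 = 38.75°, tan(α/2) ≈ 0.80258, so f ≈ 12.52 / 1.60517 ≈ 7.7998 mm.

7.80 mm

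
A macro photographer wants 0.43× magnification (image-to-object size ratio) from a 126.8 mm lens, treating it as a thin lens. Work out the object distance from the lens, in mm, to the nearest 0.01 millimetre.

421.68 mm

With m = dᵢ/dₒ and 1/f = 1/dₒ + 1/dᵢ, substituting dᵢ = m·dₒ gives 1/f = (1 + 1/m)/dₒ, hence dₒ = f·(1 + 1/m).
dₒ = 126.8 × (1 + 1/0.43) = 126.8 × 3.32558 ≈ 421.684 mm.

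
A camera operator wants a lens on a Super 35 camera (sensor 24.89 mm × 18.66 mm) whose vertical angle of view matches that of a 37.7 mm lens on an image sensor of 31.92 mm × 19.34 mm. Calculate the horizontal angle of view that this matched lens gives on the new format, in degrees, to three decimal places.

Equal vertical AOV ⇒ f₂ = f₁ · 18.66/19.34 = 37.7 × 0.96484 ≈ 36.3745 mm.
Horizontal AOV on the new format = 2·arctan(24.89 / (2 × 36.3745)) = 2·arctan(0.34214) ≈ 37.7753°.

37.775°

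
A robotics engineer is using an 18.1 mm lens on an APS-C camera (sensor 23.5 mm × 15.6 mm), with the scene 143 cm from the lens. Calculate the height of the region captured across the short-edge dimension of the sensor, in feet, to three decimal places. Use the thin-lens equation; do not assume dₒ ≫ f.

dₒ: 143 cm = 1430 mm.
Similar triangles through the lens centre give W/dₒ = h/dᵢ; with 1/f = 1/dₒ + 1/dᵢ this gives W = h·(dₒ − f)/f.
W = 15.6 mm × (1430 − 18.1) / 18.1 = 15.6 × 78.0055 ≈ 1216.886 mm = 1216.886/304.8 ft = 3.99241 ft.

3.992 ft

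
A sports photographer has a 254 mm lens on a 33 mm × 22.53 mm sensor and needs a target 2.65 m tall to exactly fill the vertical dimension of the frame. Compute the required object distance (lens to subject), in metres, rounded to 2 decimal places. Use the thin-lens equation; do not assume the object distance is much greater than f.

W: 2.65 m = 2650 mm.
Magnification m = h/W = dᵢ/dₒ; combined with 1/f = 1/dₒ + 1/dᵢ this gives dₒ = f·(1 + W/h).
dₒ = 254 mm × (1 + 2650/22.53) = 254 × 118.6209 ≈ 30129.721 mm = 30.1297 m.

30.13 m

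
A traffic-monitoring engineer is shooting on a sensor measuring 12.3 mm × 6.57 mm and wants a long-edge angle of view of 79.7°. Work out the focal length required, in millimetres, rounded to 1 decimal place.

7.4 mm

From α = 2·arctan(w/2f) we get f = w / (2·tan(α/2)).
With w = 12.3 mm and α/2 = 39.85°, tan(α/2) ≈ 0.83465, so f ≈ 12.3 / 1.66930 ≈ 7.3684 mm.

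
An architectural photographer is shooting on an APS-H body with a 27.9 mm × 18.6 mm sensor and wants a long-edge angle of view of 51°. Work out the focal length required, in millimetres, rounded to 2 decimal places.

29.25 mm

From α = 2·arctan(w/2f) we get f = w / (2·tan(α/2)).
With w = 27.9 mm and α/2 = 25.5°, tan(α/2) ≈ 0.47698, so f ≈ 27.9 / 0.95395 ≈ 29.2468 mm.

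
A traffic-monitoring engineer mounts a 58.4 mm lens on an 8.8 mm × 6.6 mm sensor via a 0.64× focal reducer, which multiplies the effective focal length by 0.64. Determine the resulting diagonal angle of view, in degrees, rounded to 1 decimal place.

Effective focal length f = 58.4 × 0.64 = 37.376 mm.
Sensor diagonal = √(8.8² + 6.6²) = √121.0000 ≈ 11.0000 mm.
α = 2·arctan(11.000 / (2 × 37.376)) = 2·arctan(0.14715) ≈ 16.7424°.

16.7°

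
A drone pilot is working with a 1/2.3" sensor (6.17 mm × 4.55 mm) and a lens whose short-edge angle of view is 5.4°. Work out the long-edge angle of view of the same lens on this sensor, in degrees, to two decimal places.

7.32°

From the short-edge AOV: f = 4.55 / (2·tan(2.7°)) = 4.55 / 0.09432 ≈ 48.2413 mm.
Long-edge AOV = 2·arctan(6.17 / (2 × 48.2413)) = 2·arctan(0.06395) ≈ 7.3181°.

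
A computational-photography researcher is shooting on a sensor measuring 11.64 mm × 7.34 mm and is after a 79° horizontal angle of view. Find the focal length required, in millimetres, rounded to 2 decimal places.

7.06 mm

From α = 2·arctan(w/2f) we get f = w / (2·tan(α/2)).
With w = 11.64 mm and α/2 = 39.5°, tan(α/2) ≈ 0.82434, so f ≈ 11.64 / 1.64867 ≈ 7.0602 mm.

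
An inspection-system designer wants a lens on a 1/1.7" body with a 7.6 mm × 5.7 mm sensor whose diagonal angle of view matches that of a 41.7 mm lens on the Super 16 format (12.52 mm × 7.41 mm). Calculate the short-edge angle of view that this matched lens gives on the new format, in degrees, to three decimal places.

11.950°

Sensor diagonal = √(12.52² + 7.41²) = √211.6585 ≈ 14.5485 mm.
Sensor diagonal = √(7.6² + 5.7²) = √90.2500 ≈ 9.5000 mm.
Equal diagonal AOV ⇒ f₂ = f₁ · 9.5000/14.5485 = 41.7 × 0.65299 ≈ 27.2296 mm.
Short-edge AOV on the new format = 2·arctan(5.7 / (2 × 27.2296)) = 2·arctan(0.10467) ≈ 11.9503°.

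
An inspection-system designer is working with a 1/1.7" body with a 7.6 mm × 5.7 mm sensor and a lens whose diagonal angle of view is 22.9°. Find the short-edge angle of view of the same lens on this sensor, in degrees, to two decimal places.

13.86°

Sensor diagonal = √(7.6² + 5.7²) = √90.2500 ≈ 9.5000 mm.
From the diagonal AOV: f = 9.5000 / (2·tan(11.45°)) = 9.5000 / 0.40509 ≈ 23.4517 mm.
Short-edge AOV = 2·arctan(5.7 / (2 × 23.4517)) = 2·arctan(0.12153) ≈ 13.8579°.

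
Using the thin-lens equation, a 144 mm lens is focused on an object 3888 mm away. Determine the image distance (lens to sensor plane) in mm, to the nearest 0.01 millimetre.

149.54 mm

1/dᵢ = 1/f − 1/dₒ = 1/144 − 1/3888 = 0.0066872 mm⁻¹.
dᵢ = 1/0.0066872 ≈ 149.5385 mm.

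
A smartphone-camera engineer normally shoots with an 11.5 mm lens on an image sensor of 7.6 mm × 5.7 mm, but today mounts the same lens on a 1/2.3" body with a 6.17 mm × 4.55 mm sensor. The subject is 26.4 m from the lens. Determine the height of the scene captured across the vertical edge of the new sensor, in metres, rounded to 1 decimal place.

The focal length stays 11.5 mm; the relevant sensor dimension is now h = 4.55 mm. Object distance dₒ = 26.4 m = 26400 mm.
Thin-lens field height W = h·(dₒ − f)/f = 4.55 × (26400 − 11.5)/11.5 ≈ 10440.667 mm = 10.4407 m.

10.4 m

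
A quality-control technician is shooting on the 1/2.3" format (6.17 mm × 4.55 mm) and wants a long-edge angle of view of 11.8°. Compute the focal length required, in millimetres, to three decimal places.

From α = 2·arctan(w/2f) we get f = w / (2·tan(α/2)).
With w = 6.17 mm and α/2 = 5.9°, tan(α/2) ≈ 0.10334, so f ≈ 6.17 / 0.20668 ≈ 29.8529 mm.

29.853 mm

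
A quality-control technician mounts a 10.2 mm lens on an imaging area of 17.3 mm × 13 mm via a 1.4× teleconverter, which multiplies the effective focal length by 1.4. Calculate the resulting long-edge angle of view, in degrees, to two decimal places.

Effective focal length f = 10.2 × 1.4 = 14.28 mm.
α = 2·arctan(17.3 / (2 × 14.28)) = 2·arctan(0.60574) ≈ 62.4101°.

62.41°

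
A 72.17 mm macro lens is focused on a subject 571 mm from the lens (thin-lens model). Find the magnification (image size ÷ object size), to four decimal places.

Thin lens: 1/f = 1/dₒ + 1/dᵢ → 1/dᵢ = 1/72.17 − 1/571 = 0.0121049 mm⁻¹, so dᵢ ≈ 82.6115 mm.
Magnification m = dᵢ/dₒ = 82.6115/571 ≈ 0.14468.

0.1447×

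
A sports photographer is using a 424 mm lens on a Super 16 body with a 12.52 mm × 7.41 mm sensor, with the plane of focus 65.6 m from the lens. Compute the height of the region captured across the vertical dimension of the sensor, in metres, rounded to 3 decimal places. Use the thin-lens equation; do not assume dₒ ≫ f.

dₒ: 65.6 m = 65600 mm.
Similar triangles through the lens centre give W/dₒ = h/dᵢ; with 1/f = 1/dₒ + 1/dᵢ this gives W = h·(dₒ − f)/f.
W = 7.41 mm × (65600 − 424) / 424 = 7.41 × 153.7170 ≈ 1139.043 mm = 1.13904 m.

1.139 m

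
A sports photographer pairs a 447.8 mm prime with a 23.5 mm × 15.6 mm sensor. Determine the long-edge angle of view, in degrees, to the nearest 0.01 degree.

3.01°

Angle of view α = 2·arctan(w/2f) with w = 23.5 mm and f = 447.8 mm.
w/2f = 0.02624; arctan(0.02624) ≈ 1.5031°, so α ≈ 3.0061°.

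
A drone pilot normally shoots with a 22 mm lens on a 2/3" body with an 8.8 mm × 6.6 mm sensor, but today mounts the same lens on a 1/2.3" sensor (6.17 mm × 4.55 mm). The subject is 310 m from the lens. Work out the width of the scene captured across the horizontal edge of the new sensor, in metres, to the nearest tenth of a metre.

The focal length stays 22 mm; the relevant sensor dimension is now w = 6.17 mm. Object distance dₒ = 310 m = 310000 mm.
Thin-lens field width W = w·(dₒ − f)/f = 6.17 × (310000 − 22)/22 ≈ 86934.739 mm = 86.9347 m.

86.9 m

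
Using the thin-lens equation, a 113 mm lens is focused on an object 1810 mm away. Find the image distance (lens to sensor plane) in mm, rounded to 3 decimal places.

120.524 mm

1/dᵢ = 1/f − 1/dₒ = 1/113 − 1/1810 = 0.0082971 mm⁻¹.
dᵢ = 1/0.0082971 ≈ 120.5245 mm.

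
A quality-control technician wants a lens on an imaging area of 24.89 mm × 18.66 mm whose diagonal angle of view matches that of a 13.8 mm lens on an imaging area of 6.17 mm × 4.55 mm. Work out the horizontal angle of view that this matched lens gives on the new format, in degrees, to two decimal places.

25.06°

Sensor diagonal = √(6.17² + 4.55²) = √58.7714 ≈ 7.6663 mm.
Sensor diagonal = √(24.89² + 18.66²) = √967.7077 ≈ 31.1080 mm.
Equal diagonal AOV ⇒ f₂ = f₁ · 31.1080/7.6663 = 13.8 × 4.05779 ≈ 55.9974 mm.
Horizontal AOV on the new format = 2·arctan(24.89 / (2 × 55.9974)) = 2·arctan(0.22224) ≈ 25.0598°.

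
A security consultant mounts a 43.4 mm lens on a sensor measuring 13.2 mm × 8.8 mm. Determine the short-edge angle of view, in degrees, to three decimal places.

Angle of view α = 2·arctan(h/2f) with h = 8.8 mm and f = 43.4 mm.
h/2f = 0.10138; arctan(0.10138) ≈ 5.7890°, so α ≈ 11.5780°.

11.578°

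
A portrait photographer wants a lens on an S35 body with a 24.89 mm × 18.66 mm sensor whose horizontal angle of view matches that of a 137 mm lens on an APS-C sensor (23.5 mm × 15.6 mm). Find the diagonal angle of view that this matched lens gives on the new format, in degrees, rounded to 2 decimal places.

12.24°

Equal horizontal AOV ⇒ f₂ = f₁ · 24.89/23.5 = 137 × 1.05915 ≈ 145.1034 mm.
Sensor diagonal = √(24.89² + 18.66²) = √967.7077 ≈ 31.1080 mm.
Diagonal AOV on the new format = 2·arctan(31.1080 / (2 × 145.1034)) = 2·arctan(0.10719) ≈ 12.2366°.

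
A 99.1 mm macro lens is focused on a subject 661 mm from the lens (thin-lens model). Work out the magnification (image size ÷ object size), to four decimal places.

Thin lens: 1/f = 1/dₒ + 1/dᵢ → 1/dᵢ = 1/99.1 − 1/661 = 0.0085780 mm⁻¹, so dᵢ ≈ 116.5779 mm.
Magnification m = dᵢ/dₒ = 116.5779/661 ≈ 0.17637.

0.1764×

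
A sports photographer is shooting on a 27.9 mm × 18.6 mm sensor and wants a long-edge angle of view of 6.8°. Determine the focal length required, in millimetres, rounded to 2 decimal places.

234.81 mm

From α = 2·arctan(w/2f) we get f = w / (2·tan(α/2)).
With w = 27.9 mm and α/2 = 3.4°, tan(α/2) ≈ 0.05941, so f ≈ 27.9 / 0.11882 ≈ 234.8052 mm.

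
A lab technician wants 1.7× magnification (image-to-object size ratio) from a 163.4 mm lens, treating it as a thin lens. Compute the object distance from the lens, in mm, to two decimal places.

259.52 mm

With m = dᵢ/dₒ and 1/f = 1/dₒ + 1/dᵢ, substituting dᵢ = m·dₒ gives 1/f = (1 + 1/m)/dₒ, hence dₒ = f·(1 + 1/m).
dₒ = 163.4 × (1 + 1/1.7) = 163.4 × 1.58824 ≈ 259.518 mm.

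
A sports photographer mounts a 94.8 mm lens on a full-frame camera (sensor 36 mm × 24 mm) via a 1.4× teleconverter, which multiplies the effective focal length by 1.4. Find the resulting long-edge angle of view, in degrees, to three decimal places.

Effective focal length f = 94.8 × 1.4 = 132.72 mm.
α = 2·arctan(36 / (2 × 132.72)) = 2·arctan(0.13562) ≈ 15.4471°.

15.447°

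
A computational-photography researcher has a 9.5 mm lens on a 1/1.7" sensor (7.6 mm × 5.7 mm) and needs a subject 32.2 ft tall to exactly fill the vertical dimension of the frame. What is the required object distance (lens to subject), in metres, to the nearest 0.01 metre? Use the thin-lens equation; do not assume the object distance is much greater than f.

16.37 m

W: 32.2 ft × 304.8 mm/ft = 9814.56 mm.
Magnification m = h/W = dᵢ/dₒ; combined with 1/f = 1/dₒ + 1/dᵢ this gives dₒ = f·(1 + W/h).
dₒ = 9.5 mm × (1 + 9814.56/5.7) = 9.5 × 1722.8526 ≈ 16367.099 mm = 16.3671 m.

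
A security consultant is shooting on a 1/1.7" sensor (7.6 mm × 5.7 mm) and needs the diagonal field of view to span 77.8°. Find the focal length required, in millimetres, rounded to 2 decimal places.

5.89 mm

Sensor diagonal = √(7.6² + 5.7²) = √90.2500 ≈ 9.5000 mm.
From α = 2·arctan(d/2f) we get f = d / (2·tan(α/2)).
With d = 9.5000 mm and α/2 = 38.9°, tan(α/2) ≈ 0.80690, so f ≈ 9.5000 / 1.61380 ≈ 5.8867 mm.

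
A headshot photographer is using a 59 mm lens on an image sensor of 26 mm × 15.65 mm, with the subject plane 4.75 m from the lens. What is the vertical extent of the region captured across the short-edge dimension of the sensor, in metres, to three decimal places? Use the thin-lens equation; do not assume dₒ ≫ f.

1.244 m

dₒ: 4.75 m = 4750 mm.
Similar triangles through the lens centre give W/dₒ = h/dᵢ; with 1/f = 1/dₒ + 1/dᵢ this gives W = h·(dₒ − f)/f.
W = 15.65 mm × (4750 − 59) / 59 = 15.65 × 79.5085 ≈ 1244.308 mm = 1.24431 m.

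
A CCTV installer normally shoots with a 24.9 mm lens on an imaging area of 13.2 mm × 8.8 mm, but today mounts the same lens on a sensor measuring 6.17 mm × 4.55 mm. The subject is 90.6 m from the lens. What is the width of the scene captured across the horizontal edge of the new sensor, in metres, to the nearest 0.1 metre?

The focal length stays 24.9 mm; the relevant sensor dimension is now w = 6.17 mm. Object distance dₒ = 90.6 m = 90600 mm.
Thin-lens field width W = w·(dₒ − f)/f = 6.17 × (90600 − 24.9)/24.9 ≈ 22443.710 mm = 22.4437 m.

22.4 m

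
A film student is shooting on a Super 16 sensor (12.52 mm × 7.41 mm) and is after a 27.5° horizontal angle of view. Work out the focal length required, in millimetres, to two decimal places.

From α = 2·arctan(w/2f) we get f = w / (2·tan(α/2)).
With w = 12.52 mm and α/2 = 13.75°, tan(α/2) ≈ 0.24470, so f ≈ 12.52 / 0.48940 ≈ 25.5825 mm.

25.58 mm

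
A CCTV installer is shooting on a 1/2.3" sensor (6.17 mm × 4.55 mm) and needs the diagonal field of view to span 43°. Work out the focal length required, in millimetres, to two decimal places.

Sensor diagonal = √(6.17² + 4.55²) = √58.7714 ≈ 7.6663 mm.
From α = 2·arctan(d/2f) we get f = d / (2·tan(α/2)).
With d = 7.6663 mm and α/2 = 21.5°, tan(α/2) ≈ 0.39391, so f ≈ 7.6663 / 0.78782 ≈ 9.7310 mm.

9.73 mm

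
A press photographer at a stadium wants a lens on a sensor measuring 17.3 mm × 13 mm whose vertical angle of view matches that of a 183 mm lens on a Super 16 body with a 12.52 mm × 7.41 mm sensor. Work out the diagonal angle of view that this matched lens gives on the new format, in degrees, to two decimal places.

Equal vertical AOV ⇒ f₂ = f₁ · 13/7.41 = 183 × 1.75439 ≈ 321.0526 mm.
Sensor diagonal = √(17.3² + 13²) = √468.2900 ≈ 21.6400 mm.
Diagonal AOV on the new format = 2·arctan(21.6400 / (2 × 321.0526)) = 2·arctan(0.03370) ≈ 3.8605°.

3.86°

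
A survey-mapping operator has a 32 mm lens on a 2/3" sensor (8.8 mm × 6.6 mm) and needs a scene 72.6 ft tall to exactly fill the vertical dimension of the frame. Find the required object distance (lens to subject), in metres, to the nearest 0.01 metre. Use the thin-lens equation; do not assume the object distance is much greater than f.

107.32 m

W: 72.6 ft × 304.8 mm/ft = 22128.48 mm.
Magnification m = h/W = dᵢ/dₒ; combined with 1/f = 1/dₒ + 1/dᵢ this gives dₒ = f·(1 + W/h).
dₒ = 32 mm × (1 + 22128.5/6.6) = 32 × 3353.7999 ≈ 107321.597 mm = 107.322 m.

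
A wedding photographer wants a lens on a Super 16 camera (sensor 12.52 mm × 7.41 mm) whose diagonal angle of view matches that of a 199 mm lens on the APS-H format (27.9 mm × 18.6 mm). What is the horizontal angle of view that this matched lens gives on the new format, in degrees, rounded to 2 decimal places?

8.29°

Sensor diagonal = √(27.9² + 18.6²) = √1124.3700 ≈ 33.5316 mm.
Sensor diagonal = √(12.52² + 7.41²) = √211.6585 ≈ 14.5485 mm.
Equal diagonal AOV ⇒ f₂ = f₁ · 14.5485/33.5316 = 199 × 0.43387 ≈ 86.3408 mm.
Horizontal AOV on the new format = 2·arctan(12.52 / (2 × 86.3408)) = 2·arctan(0.07250) ≈ 8.2938°.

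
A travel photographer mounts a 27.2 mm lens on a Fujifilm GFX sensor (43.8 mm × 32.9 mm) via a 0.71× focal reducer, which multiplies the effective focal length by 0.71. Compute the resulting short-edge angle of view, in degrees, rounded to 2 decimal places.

80.85°

Effective focal length f = 27.2 × 0.71 = 19.312 mm.
α = 2·arctan(32.9 / (2 × 19.312)) = 2·arctan(0.85180) ≈ 80.8488°.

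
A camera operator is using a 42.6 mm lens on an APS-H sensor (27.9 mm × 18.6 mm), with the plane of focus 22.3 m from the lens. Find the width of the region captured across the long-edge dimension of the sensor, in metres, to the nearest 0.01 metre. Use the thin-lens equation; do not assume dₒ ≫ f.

dₒ: 22.3 m = 22300 mm.
Similar triangles through the lens centre give W/dₒ = w/dᵢ; with 1/f = 1/dₒ + 1/dᵢ this gives W = w·(dₒ − f)/f.
W = 27.9 mm × (22300 − 42.6) / 42.6 = 27.9 × 522.4742 ≈ 14577.030 mm = 14.577 m.

14.58 m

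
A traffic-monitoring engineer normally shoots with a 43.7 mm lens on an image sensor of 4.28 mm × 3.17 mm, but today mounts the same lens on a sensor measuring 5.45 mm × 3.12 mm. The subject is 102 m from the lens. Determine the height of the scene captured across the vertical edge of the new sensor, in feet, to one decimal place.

The focal length stays 43.7 mm; the relevant sensor dimension is now h = 3.12 mm. Object distance dₒ = 102 m = 102000 mm.
Thin-lens field height W = h·(dₒ − f)/f = 3.12 × (102000 − 43.7)/43.7 ≈ 7279.260 mm = 7279.260/304.8 ft = 23.8821 ft.

23.9 ft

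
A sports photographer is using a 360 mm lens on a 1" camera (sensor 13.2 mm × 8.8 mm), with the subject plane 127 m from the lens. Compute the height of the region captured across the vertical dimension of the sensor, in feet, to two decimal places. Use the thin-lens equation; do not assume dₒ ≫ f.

dₒ: 127 m = 127000 mm.
Similar triangles through the lens centre give W/dₒ = h/dᵢ; with 1/f = 1/dₒ + 1/dᵢ this gives W = h·(dₒ − f)/f.
W = 8.8 mm × (127000 − 360) / 360 = 8.8 × 351.7778 ≈ 3095.644 mm = 3095.644/304.8 ft = 10.1563 ft.

10.16 ft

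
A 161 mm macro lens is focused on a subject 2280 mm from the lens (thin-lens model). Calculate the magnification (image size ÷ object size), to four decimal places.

Thin lens: 1/f = 1/dₒ + 1/dᵢ → 1/dᵢ = 1/161 − 1/2280 = 0.0057726 mm⁻¹, so dᵢ ≈ 173.2327 mm.
Magnification m = dᵢ/dₒ = 173.2327/2280 ≈ 0.07598.

0.0760×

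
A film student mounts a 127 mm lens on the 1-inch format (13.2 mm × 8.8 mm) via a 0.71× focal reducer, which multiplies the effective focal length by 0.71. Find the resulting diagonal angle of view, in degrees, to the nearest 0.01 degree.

10.05°

Effective focal length f = 127 × 0.71 = 90.17 mm.
Sensor diagonal = √(13.2² + 8.8²) = √251.6800 ≈ 15.8644 mm.
α = 2·arctan(15.864 / (2 × 90.17)) = 2·arctan(0.08797) ≈ 10.0547°.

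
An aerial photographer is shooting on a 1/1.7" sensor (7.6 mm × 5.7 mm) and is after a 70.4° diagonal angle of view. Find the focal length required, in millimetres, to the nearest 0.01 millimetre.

Sensor diagonal = √(7.6² + 5.7²) = √90.2500 ≈ 9.5000 mm.
From α = 2·arctan(d/2f) we get f = d / (2·tan(α/2)).
With d = 9.5000 mm and α/2 = 35.2°, tan(α/2) ≈ 0.70542, so f ≈ 9.5000 / 1.41084 ≈ 6.7336 mm.

6.73 mm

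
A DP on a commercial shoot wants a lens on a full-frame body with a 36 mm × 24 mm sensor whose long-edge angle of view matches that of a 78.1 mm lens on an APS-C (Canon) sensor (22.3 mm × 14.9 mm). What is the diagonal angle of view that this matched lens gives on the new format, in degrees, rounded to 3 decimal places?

19.472°

Equal long-edge AOV ⇒ f₂ = f₁ · 36/22.3 = 78.1 × 1.61435 ≈ 126.0807 mm.
Sensor diagonal = √(36² + 24²) = √1872.0000 ≈ 43.2666 mm.
Diagonal AOV on the new format = 2·arctan(43.2666 / (2 × 126.0807)) = 2·arctan(0.17158) ≈ 19.4723°.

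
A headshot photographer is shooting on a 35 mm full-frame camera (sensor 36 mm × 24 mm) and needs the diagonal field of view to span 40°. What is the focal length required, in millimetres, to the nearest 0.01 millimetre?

59.44 mm

Sensor diagonal = √(36² + 24²) = √1872.0000 ≈ 43.2666 mm.
From α = 2·arctan(d/2f) we get f = d / (2·tan(α/2)).
With d = 43.2666 mm and α/2 = 20°, tan(α/2) ≈ 0.36397, so f ≈ 43.2666 / 0.72794 ≈ 59.4370 mm.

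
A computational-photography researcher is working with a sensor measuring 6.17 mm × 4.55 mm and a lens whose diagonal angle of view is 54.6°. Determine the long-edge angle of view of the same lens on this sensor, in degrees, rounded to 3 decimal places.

Sensor diagonal = √(6.17² + 4.55²) = √58.7714 ≈ 7.6663 mm.
From the diagonal AOV: f = 7.6663 / (2·tan(27.3°)) = 7.6663 / 1.03228 ≈ 7.4265 mm.
Long-edge AOV = 2·arctan(6.17 / (2 × 7.4265)) = 2·arctan(0.41540) ≈ 45.1162°.

45.116°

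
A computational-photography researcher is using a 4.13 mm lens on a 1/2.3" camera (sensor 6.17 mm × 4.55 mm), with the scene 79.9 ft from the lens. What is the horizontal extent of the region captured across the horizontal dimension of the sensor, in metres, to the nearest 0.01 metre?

dₒ: 79.9 ft × 304.8 mm/ft = 24353.52 mm.
Similar triangles through the lens centre give W/dₒ = w/dᵢ; with 1/f = 1/dₒ + 1/dᵢ this gives W = w·(dₒ − f)/f.
W = 6.17 mm × (24353.5 − 4.13) / 4.13 = 6.17 × 5895.7359 ≈ 36376.690 mm = 36.3767 m.

36.38 m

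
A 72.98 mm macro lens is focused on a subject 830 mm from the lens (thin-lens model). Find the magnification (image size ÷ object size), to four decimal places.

0.0964×

Thin lens: 1/f = 1/dₒ + 1/dᵢ → 1/dᵢ = 1/72.98 − 1/830 = 0.0124976 mm⁻¹, so dᵢ ≈ 80.0156 mm.
Magnification m = dᵢ/dₒ = 80.0156/830 ≈ 0.09640.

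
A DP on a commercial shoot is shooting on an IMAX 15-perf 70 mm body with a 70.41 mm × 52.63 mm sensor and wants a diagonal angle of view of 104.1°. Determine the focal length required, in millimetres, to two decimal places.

34.28 mm

Sensor diagonal = √(70.41² + 52.63²) = √7727.4850 ≈ 87.9061 mm.
From α = 2·arctan(d/2f) we get f = d / (2·tan(α/2)).
With d = 87.9061 mm and α/2 = 52.05°, tan(α/2) ≈ 1.28225, so f ≈ 87.9061 / 2.56449 ≈ 34.2782 mm.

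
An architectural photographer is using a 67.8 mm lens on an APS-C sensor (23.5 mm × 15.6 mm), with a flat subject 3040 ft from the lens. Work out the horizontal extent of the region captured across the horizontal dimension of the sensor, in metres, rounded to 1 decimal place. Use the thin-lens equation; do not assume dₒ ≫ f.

321.1 m

dₒ: 3040 ft × 304.8 mm/ft = 926591.97 mm.
Similar triangles through the lens centre give W/dₒ = w/dᵢ; with 1/f = 1/dₒ + 1/dᵢ this gives W = w·(dₒ − f)/f.
W = 23.5 mm × (926592 − 67.8) / 67.8 = 23.5 × 13665.5482 ≈ 321140.384 mm = 321.14 m.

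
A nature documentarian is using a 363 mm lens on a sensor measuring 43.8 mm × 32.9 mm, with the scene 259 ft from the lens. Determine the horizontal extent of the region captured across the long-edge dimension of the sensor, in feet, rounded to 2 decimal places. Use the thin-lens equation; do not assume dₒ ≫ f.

dₒ: 259 ft × 304.8 mm/ft = 78943.20 mm.
Similar triangles through the lens centre give W/dₒ = w/dᵢ; with 1/f = 1/dₒ + 1/dᵢ this gives W = w·(dₒ − f)/f.
W = 43.8 mm × (78943.2 − 363) / 363 = 43.8 × 216.4744 ≈ 9481.578 mm = 9481.578/304.8 ft = 31.1075 ft.

31.11 ft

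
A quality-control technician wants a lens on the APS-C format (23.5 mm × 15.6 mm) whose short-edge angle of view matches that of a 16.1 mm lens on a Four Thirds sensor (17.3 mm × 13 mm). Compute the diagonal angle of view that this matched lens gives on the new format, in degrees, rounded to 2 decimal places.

72.26°

Equal short-edge AOV ⇒ f₂ = f₁ · 15.6/13 = 16.1 × 1.20000 ≈ 19.3200 mm.
Sensor diagonal = √(23.5² + 15.6²) = √795.6100 ≈ 28.2066 mm.
Diagonal AOV on the new format = 2·arctan(28.2066 / (2 × 19.3200)) = 2·arctan(0.72998) ≈ 72.2576°.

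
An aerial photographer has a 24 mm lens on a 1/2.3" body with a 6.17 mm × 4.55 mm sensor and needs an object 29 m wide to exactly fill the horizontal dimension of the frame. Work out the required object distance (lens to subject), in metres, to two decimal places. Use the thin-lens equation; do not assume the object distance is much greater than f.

W: 29 m = 29000 mm.
Magnification m = w/W = dᵢ/dₒ; combined with 1/f = 1/dₒ + 1/dᵢ this gives dₒ = f·(1 + W/w).
dₒ = 24 mm × (1 + 29000/6.17) = 24 × 4701.1621 ≈ 112827.890 mm = 112.828 m.

112.83 m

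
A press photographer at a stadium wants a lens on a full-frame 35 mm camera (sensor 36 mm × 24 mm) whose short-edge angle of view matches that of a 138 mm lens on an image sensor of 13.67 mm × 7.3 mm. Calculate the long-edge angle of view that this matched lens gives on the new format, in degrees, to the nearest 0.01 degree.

Equal short-edge AOV ⇒ f₂ = f₁ · 24/7.3 = 138 × 3.28767 ≈ 453.6986 mm.
Long-edge AOV on the new format = 2·arctan(36 / (2 × 453.6986)) = 2·arctan(0.03967) ≈ 4.5439°.

4.54°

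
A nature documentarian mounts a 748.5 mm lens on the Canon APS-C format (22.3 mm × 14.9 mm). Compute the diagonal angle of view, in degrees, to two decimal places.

Sensor diagonal = √(22.3² + 14.9²) = √719.3000 ≈ 26.8198 mm.
Angle of view α = 2·arctan(d/2f) with d = 26.8198 mm and f = 748.5 mm.
d/2f = 0.01792; arctan(0.01792) ≈ 1.0264°, so α ≈ 2.0528°.

2.05°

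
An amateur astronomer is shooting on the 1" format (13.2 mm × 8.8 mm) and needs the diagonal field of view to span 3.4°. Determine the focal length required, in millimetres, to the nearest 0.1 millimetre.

267.3 mm

Sensor diagonal = √(13.2² + 8.8²) = √251.6800 ≈ 15.8644 mm.
From α = 2·arctan(d/2f) we get f = d / (2·tan(α/2)).
With d = 15.8644 mm and α/2 = 1.7°, tan(α/2) ≈ 0.02968, so f ≈ 15.8644 / 0.05936 ≈ 267.2641 mm.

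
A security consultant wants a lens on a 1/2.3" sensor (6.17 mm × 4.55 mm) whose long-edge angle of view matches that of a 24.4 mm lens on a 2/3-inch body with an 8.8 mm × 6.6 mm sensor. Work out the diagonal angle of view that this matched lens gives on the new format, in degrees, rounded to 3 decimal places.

Equal long-edge AOV ⇒ f₂ = f₁ · 6.17/8.8 = 24.4 × 0.70114 ≈ 17.1077 mm.
Sensor diagonal = √(6.17² + 4.55²) = √58.7714 ≈ 7.6663 mm.
Diagonal AOV on the new format = 2·arctan(7.6663 / (2 × 17.1077)) = 2·arctan(0.22406) ≈ 25.2580°.

25.258°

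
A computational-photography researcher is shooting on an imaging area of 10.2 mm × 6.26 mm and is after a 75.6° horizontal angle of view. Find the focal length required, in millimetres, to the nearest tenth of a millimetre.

6.6 mm

From α = 2·arctan(w/2f) we get f = w / (2·tan(α/2)).
With w = 10.2 mm and α/2 = 37.8°, tan(α/2) ≈ 0.77568, so f ≈ 10.2 / 1.55136 ≈ 6.5749 mm.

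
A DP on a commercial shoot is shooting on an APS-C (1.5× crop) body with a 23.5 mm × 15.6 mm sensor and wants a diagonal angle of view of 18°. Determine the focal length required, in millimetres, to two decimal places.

Sensor diagonal = √(23.5² + 15.6²) = √795.6100 ≈ 28.2066 mm.
From α = 2·arctan(d/2f) we get f = d / (2·tan(α/2)).
With d = 28.2066 mm and α/2 = 9°, tan(α/2) ≈ 0.15838, so f ≈ 28.2066 / 0.31677 ≈ 89.0446 mm.

89.04 mm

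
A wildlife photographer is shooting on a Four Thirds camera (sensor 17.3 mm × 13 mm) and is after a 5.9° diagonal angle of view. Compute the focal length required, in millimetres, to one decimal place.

210.0 mm

Sensor diagonal = √(17.3² + 13²) = √468.2900 ≈ 21.6400 mm.
From α = 2·arctan(d/2f) we get f = d / (2·tan(α/2)).
With d = 21.6400 mm and α/2 = 2.95°, tan(α/2) ≈ 0.05153, so f ≈ 21.6400 / 0.10307 ≈ 209.9636 mm.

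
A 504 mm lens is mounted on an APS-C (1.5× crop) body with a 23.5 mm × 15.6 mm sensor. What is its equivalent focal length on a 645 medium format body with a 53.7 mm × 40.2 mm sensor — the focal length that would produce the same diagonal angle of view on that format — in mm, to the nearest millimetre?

Sensor diagonal = √(23.5² + 15.6²) = √795.6100 ≈ 28.2066 mm.
Sensor diagonal = √(53.7² + 40.2²) = √4499.7300 ≈ 67.0800 mm.
Equal angle of view means equal diagonal/f ratio, so f₂ = f₁ · (diagonal₂/diagonal₁) = 504 × 67.0800/28.2066.
f₂ = 504 × 2.37817 ≈ 1198.598 mm.

1199 mm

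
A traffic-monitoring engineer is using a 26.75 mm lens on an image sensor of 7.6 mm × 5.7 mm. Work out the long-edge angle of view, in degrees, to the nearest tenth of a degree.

Angle of view α = 2·arctan(w/2f) with w = 7.6 mm and f = 26.75 mm.
w/2f = 0.14206; arctan(0.14206) ≈ 8.0851°, so α ≈ 16.1702°.

16.2°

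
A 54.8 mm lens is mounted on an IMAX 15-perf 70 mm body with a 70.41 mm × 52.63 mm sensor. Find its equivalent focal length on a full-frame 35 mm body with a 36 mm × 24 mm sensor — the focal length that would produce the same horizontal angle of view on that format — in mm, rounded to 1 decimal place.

Equal angle of view means equal width/f ratio, so f₂ = f₁ · (width₂/width₁) = 54.8 × 36/70.41.
f₂ = 54.8 × 0.51129 ≈ 28.019 mm.

28.0 mm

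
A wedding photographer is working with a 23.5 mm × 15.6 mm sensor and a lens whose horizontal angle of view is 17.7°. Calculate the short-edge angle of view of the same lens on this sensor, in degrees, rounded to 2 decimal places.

11.80°

From the horizontal AOV: f = 23.5 / (2·tan(8.85°)) = 23.5 / 0.31140 ≈ 75.4647 mm.
Short-edge AOV = 2·arctan(15.6 / (2 × 75.4647)) = 2·arctan(0.10336) ≈ 11.8022°.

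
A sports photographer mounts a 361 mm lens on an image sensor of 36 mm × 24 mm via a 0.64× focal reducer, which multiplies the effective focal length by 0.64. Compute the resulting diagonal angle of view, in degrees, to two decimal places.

Effective focal length f = 361 × 0.64 = 231.04 mm.
Sensor diagonal = √(36² + 24²) = √1872.0000 ≈ 43.2666 mm.
α = 2·arctan(43.267 / (2 × 231.04)) = 2·arctan(0.09363) ≈ 10.6985°.

10.70°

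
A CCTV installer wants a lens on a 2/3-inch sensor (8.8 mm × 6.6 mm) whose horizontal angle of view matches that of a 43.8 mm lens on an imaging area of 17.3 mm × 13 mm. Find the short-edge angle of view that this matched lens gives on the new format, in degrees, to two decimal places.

Equal horizontal AOV ⇒ f₂ = f₁ · 8.8/17.3 = 43.8 × 0.50867 ≈ 22.2798 mm.
Short-edge AOV on the new format = 2·arctan(6.6 / (2 × 22.2798)) = 2·arctan(0.14812) ≈ 16.8504°.

16.85°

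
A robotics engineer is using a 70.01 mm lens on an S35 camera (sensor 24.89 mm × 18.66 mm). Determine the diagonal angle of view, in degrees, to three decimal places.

Sensor diagonal = √(24.89² + 18.66²) = √967.7077 ≈ 31.1080 mm.
Angle of view α = 2·arctan(d/2f) with d = 31.1080 mm and f = 70.01 mm.
d/2f = 0.22217; arctan(0.22217) ≈ 12.5259°, so α ≈ 25.0517°.

25.052°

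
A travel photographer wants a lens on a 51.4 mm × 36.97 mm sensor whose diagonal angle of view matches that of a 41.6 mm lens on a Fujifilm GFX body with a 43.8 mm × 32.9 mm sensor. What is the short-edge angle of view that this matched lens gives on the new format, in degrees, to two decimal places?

Sensor diagonal = √(43.8² + 32.9²) = √3000.8500 ≈ 54.7800 mm.
Sensor diagonal = √(51.4² + 36.97²) = √4008.7409 ≈ 63.3146 mm.
Equal diagonal AOV ⇒ f₂ = f₁ · 63.3146/54.7800 = 41.6 × 1.15580 ≈ 48.0812 mm.
Short-edge AOV on the new format = 2·arctan(36.97 / (2 × 48.0812)) = 2·arctan(0.38445) ≈ 42.0589°.

42.06°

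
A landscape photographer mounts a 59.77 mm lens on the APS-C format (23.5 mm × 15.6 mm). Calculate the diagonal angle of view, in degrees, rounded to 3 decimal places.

Sensor diagonal = √(23.5² + 15.6²) = √795.6100 ≈ 28.2066 mm.
Angle of view α = 2·arctan(d/2f) with d = 28.2066 mm and f = 59.77 mm.
d/2f = 0.23596; arctan(0.23596) ≈ 13.2766°, so α ≈ 26.5532°.

26.553°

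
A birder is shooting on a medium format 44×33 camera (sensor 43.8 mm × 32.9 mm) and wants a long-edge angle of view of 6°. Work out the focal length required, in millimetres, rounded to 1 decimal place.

417.9 mm

From α = 2·arctan(w/2f) we get f = w / (2·tan(α/2)).
With w = 43.8 mm and α/2 = 3°, tan(α/2) ≈ 0.05241, so f ≈ 43.8 / 0.10482 ≈ 417.8769 mm.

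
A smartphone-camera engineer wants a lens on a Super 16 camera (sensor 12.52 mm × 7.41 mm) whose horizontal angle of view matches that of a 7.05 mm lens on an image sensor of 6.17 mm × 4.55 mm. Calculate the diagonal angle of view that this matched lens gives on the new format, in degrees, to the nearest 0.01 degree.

53.91°

Equal horizontal AOV ⇒ f₂ = f₁ · 12.52/6.17 = 7.05 × 2.02917 ≈ 14.3057 mm.
Sensor diagonal = √(12.52² + 7.41²) = √211.6585 ≈ 14.5485 mm.
Diagonal AOV on the new format = 2·arctan(14.5485 / (2 × 14.3057)) = 2·arctan(0.50849) ≈ 53.9055°.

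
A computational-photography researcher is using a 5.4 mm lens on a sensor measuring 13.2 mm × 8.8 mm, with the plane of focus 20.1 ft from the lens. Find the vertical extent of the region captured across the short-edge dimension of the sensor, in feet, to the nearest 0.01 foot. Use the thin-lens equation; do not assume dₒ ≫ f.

32.73 ft

dₒ: 20.1 ft × 304.8 mm/ft = 6126.48 mm.
Similar triangles through the lens centre give W/dₒ = h/dᵢ; with 1/f = 1/dₒ + 1/dᵢ this gives W = h·(dₒ − f)/f.
W = 8.8 mm × (6126.48 − 5.4) / 5.4 = 8.8 × 1133.5333 ≈ 9975.093 mm = 9975.093/304.8 ft = 32.7267 ft.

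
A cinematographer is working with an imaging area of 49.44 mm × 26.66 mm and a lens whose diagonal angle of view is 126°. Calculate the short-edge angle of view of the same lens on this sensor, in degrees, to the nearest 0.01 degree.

Sensor diagonal = √(49.44² + 26.66²) = √3155.0692 ≈ 56.1700 mm.
From the diagonal AOV: f = 56.1700 / (2·tan(63°)) = 56.1700 / 3.92522 ≈ 14.3100 mm.
Short-edge AOV = 2·arctan(26.66 / (2 × 14.3100)) = 2·arctan(0.93151) ≈ 85.9387°.

85.94°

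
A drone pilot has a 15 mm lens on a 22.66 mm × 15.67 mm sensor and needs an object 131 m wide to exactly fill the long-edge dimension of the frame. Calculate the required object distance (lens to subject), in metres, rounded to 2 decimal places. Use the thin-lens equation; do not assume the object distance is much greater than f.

W: 131 m = 131000 mm.
Magnification m = w/W = dᵢ/dₒ; combined with 1/f = 1/dₒ + 1/dᵢ this gives dₒ = f·(1 + W/w).
dₒ = 15 mm × (1 + 131000/22.66) = 15 × 5782.1121 ≈ 86731.681 mm = 86.7317 m.

86.73 m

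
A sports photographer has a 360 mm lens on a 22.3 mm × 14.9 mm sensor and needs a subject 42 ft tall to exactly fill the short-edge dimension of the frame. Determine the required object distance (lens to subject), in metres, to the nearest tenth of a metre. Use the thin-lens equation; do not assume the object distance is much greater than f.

W: 42 ft × 304.8 mm/ft = 12801.60 mm.
Magnification m = h/W = dᵢ/dₒ; combined with 1/f = 1/dₒ + 1/dᵢ this gives dₒ = f·(1 + W/h).
dₒ = 360 mm × (1 + 12801.6/14.9) = 360 × 860.1678 ≈ 309660.393 mm = 309.66 m.

309.7 m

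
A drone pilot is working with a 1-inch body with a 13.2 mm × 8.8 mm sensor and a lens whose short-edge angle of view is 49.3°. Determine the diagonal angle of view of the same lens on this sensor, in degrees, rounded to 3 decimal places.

79.200°

From the short-edge AOV: f = 8.8 / (2·tan(24.65°)) = 8.8 / 0.91778 ≈ 9.5883 mm.
Sensor diagonal = √(13.2² + 8.8²) = √251.6800 ≈ 15.8644 mm.
Diagonal AOV = 2·arctan(15.8644 / (2 × 9.5883)) = 2·arctan(0.82728) ≈ 79.2005°.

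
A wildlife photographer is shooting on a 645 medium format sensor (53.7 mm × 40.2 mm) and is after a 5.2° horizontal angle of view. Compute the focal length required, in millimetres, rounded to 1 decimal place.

From α = 2·arctan(w/2f) we get f = w / (2·tan(α/2)).
With w = 53.7 mm and α/2 = 2.6°, tan(α/2) ≈ 0.04541, so f ≈ 53.7 / 0.09082 ≈ 591.2829 mm.

591.3 mm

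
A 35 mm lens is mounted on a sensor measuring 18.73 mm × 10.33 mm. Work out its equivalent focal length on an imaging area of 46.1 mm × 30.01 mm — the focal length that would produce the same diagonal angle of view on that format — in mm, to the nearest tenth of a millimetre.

90.0 mm

Sensor diagonal = √(18.73² + 10.33²) = √457.5218 ≈ 21.3898 mm.
Sensor diagonal = √(46.1² + 30.01²) = √3025.8101 ≈ 55.0074 mm.
Equal angle of view means equal diagonal/f ratio, so f₂ = f₁ · (diagonal₂/diagonal₁) = 35 × 55.0074/21.3898.
f₂ = 35 × 2.57167 ≈ 90.008 mm.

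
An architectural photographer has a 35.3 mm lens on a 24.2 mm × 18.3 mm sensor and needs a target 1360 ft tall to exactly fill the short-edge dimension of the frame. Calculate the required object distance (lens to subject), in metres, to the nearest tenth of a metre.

W: 1360 ft × 304.8 mm/ft = 414527.99 mm.
Magnification m = h/W = dᵢ/dₒ; combined with 1/f = 1/dₒ + 1/dᵢ this gives dₒ = f·(1 + W/h).
dₒ = 35.3 mm × (1 + 414528/18.3) = 35.3 × 22652.8026 ≈ 799643.930 mm = 799.644 m.

799.6 m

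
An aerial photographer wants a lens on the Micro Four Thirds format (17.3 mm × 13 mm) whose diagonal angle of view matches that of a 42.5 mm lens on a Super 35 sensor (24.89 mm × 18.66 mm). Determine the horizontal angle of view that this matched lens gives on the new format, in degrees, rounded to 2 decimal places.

32.62°

Sensor diagonal = √(24.89² + 18.66²) = √967.7077 ≈ 31.1080 mm.
Sensor diagonal = √(17.3² + 13²) = √468.2900 ≈ 21.6400 mm.
Equal diagonal AOV ⇒ f₂ = f₁ · 21.6400/31.1080 = 42.5 × 0.69564 ≈ 29.5648 mm.
Horizontal AOV on the new format = 2·arctan(17.3 / (2 × 29.5648)) = 2·arctan(0.29258) ≈ 32.6166°.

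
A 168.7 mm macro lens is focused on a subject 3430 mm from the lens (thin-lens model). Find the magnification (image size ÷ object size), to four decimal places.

Thin lens: 1/f = 1/dₒ + 1/dᵢ → 1/dᵢ = 1/168.7 − 1/3430 = 0.0056361 mm⁻¹, so dᵢ ≈ 177.4265 mm.
Magnification m = dᵢ/dₒ = 177.4265/3430 ≈ 0.05173.

0.0517×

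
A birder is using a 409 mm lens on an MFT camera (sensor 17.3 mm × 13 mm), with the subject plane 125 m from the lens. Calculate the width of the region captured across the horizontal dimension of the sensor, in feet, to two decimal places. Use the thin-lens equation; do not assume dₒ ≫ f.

dₒ: 125 m = 125000 mm.
Similar triangles through the lens centre give W/dₒ = w/dᵢ; with 1/f = 1/dₒ + 1/dᵢ this gives W = w·(dₒ − f)/f.
W = 17.3 mm × (125000 − 409) / 409 = 17.3 × 304.6235 ≈ 5269.986 mm = 5269.986/304.8 ft = 17.29 ft.

17.29 ft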